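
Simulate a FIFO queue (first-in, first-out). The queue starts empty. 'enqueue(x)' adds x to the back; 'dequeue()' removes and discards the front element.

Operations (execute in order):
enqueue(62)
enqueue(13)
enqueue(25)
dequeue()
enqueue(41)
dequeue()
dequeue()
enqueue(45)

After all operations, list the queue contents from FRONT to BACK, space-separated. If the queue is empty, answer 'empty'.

Answer: 41 45

Derivation:
enqueue(62): [62]
enqueue(13): [62, 13]
enqueue(25): [62, 13, 25]
dequeue(): [13, 25]
enqueue(41): [13, 25, 41]
dequeue(): [25, 41]
dequeue(): [41]
enqueue(45): [41, 45]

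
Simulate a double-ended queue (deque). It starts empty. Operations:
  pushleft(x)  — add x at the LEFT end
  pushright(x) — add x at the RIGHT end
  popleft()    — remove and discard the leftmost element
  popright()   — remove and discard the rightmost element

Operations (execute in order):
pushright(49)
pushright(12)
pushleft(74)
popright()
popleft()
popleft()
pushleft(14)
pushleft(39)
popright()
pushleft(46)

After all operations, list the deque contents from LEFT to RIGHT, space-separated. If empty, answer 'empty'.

Answer: 46 39

Derivation:
pushright(49): [49]
pushright(12): [49, 12]
pushleft(74): [74, 49, 12]
popright(): [74, 49]
popleft(): [49]
popleft(): []
pushleft(14): [14]
pushleft(39): [39, 14]
popright(): [39]
pushleft(46): [46, 39]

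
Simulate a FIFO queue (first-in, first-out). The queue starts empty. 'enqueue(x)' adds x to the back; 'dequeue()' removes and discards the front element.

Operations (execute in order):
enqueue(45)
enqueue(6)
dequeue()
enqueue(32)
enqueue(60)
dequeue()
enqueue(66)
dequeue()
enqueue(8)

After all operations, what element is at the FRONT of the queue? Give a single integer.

enqueue(45): queue = [45]
enqueue(6): queue = [45, 6]
dequeue(): queue = [6]
enqueue(32): queue = [6, 32]
enqueue(60): queue = [6, 32, 60]
dequeue(): queue = [32, 60]
enqueue(66): queue = [32, 60, 66]
dequeue(): queue = [60, 66]
enqueue(8): queue = [60, 66, 8]

Answer: 60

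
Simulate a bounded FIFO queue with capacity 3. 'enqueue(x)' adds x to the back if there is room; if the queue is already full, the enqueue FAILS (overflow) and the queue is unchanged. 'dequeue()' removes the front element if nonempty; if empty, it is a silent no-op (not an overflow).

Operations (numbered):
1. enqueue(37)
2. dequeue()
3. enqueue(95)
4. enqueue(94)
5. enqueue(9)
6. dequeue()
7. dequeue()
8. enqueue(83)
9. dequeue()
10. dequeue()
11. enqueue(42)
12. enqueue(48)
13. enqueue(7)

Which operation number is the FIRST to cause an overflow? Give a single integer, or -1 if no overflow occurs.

1. enqueue(37): size=1
2. dequeue(): size=0
3. enqueue(95): size=1
4. enqueue(94): size=2
5. enqueue(9): size=3
6. dequeue(): size=2
7. dequeue(): size=1
8. enqueue(83): size=2
9. dequeue(): size=1
10. dequeue(): size=0
11. enqueue(42): size=1
12. enqueue(48): size=2
13. enqueue(7): size=3

Answer: -1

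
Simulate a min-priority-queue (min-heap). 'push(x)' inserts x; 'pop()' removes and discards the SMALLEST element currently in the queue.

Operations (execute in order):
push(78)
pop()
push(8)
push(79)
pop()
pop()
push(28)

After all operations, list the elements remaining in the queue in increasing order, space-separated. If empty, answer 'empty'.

Answer: 28

Derivation:
push(78): heap contents = [78]
pop() → 78: heap contents = []
push(8): heap contents = [8]
push(79): heap contents = [8, 79]
pop() → 8: heap contents = [79]
pop() → 79: heap contents = []
push(28): heap contents = [28]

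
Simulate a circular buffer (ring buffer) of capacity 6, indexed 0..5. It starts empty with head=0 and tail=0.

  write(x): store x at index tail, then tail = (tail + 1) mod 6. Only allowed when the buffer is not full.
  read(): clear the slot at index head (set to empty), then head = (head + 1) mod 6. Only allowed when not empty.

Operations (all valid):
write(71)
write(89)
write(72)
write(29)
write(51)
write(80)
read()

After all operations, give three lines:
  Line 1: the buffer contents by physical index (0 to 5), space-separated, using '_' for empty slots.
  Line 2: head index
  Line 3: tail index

write(71): buf=[71 _ _ _ _ _], head=0, tail=1, size=1
write(89): buf=[71 89 _ _ _ _], head=0, tail=2, size=2
write(72): buf=[71 89 72 _ _ _], head=0, tail=3, size=3
write(29): buf=[71 89 72 29 _ _], head=0, tail=4, size=4
write(51): buf=[71 89 72 29 51 _], head=0, tail=5, size=5
write(80): buf=[71 89 72 29 51 80], head=0, tail=0, size=6
read(): buf=[_ 89 72 29 51 80], head=1, tail=0, size=5

Answer: _ 89 72 29 51 80
1
0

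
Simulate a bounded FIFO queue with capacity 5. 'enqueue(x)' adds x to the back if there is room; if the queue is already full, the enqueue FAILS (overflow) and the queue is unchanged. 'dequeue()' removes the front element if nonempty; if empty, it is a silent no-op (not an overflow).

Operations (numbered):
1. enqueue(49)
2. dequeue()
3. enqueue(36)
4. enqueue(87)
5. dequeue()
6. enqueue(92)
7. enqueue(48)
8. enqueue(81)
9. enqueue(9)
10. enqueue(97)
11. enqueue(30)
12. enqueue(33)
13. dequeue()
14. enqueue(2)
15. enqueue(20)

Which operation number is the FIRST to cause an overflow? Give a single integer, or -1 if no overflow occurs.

1. enqueue(49): size=1
2. dequeue(): size=0
3. enqueue(36): size=1
4. enqueue(87): size=2
5. dequeue(): size=1
6. enqueue(92): size=2
7. enqueue(48): size=3
8. enqueue(81): size=4
9. enqueue(9): size=5
10. enqueue(97): size=5=cap → OVERFLOW (fail)
11. enqueue(30): size=5=cap → OVERFLOW (fail)
12. enqueue(33): size=5=cap → OVERFLOW (fail)
13. dequeue(): size=4
14. enqueue(2): size=5
15. enqueue(20): size=5=cap → OVERFLOW (fail)

Answer: 10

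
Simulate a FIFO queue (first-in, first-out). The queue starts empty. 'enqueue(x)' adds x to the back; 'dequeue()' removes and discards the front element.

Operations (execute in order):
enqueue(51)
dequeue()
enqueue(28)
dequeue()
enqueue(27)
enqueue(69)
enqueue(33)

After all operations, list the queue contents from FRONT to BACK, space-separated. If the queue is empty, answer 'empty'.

Answer: 27 69 33

Derivation:
enqueue(51): [51]
dequeue(): []
enqueue(28): [28]
dequeue(): []
enqueue(27): [27]
enqueue(69): [27, 69]
enqueue(33): [27, 69, 33]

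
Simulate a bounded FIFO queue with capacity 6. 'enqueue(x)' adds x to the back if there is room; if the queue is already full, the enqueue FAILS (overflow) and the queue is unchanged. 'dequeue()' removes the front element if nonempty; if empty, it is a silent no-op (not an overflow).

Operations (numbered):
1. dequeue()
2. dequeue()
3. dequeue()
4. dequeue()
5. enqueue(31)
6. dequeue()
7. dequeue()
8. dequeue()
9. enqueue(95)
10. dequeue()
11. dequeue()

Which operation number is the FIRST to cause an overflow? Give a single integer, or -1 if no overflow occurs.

Answer: -1

Derivation:
1. dequeue(): empty, no-op, size=0
2. dequeue(): empty, no-op, size=0
3. dequeue(): empty, no-op, size=0
4. dequeue(): empty, no-op, size=0
5. enqueue(31): size=1
6. dequeue(): size=0
7. dequeue(): empty, no-op, size=0
8. dequeue(): empty, no-op, size=0
9. enqueue(95): size=1
10. dequeue(): size=0
11. dequeue(): empty, no-op, size=0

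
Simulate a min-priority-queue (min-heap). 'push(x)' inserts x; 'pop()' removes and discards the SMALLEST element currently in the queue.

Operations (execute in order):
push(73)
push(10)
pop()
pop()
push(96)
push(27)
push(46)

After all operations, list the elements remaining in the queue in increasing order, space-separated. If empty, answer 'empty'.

Answer: 27 46 96

Derivation:
push(73): heap contents = [73]
push(10): heap contents = [10, 73]
pop() → 10: heap contents = [73]
pop() → 73: heap contents = []
push(96): heap contents = [96]
push(27): heap contents = [27, 96]
push(46): heap contents = [27, 46, 96]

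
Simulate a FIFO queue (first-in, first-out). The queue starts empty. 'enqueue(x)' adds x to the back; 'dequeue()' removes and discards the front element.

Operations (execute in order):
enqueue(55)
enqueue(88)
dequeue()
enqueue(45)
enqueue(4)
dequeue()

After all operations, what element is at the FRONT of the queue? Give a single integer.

Answer: 45

Derivation:
enqueue(55): queue = [55]
enqueue(88): queue = [55, 88]
dequeue(): queue = [88]
enqueue(45): queue = [88, 45]
enqueue(4): queue = [88, 45, 4]
dequeue(): queue = [45, 4]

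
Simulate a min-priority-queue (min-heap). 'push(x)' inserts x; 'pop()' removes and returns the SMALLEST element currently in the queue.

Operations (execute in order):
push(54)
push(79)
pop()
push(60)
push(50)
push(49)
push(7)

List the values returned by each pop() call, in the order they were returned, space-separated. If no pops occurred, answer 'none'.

Answer: 54

Derivation:
push(54): heap contents = [54]
push(79): heap contents = [54, 79]
pop() → 54: heap contents = [79]
push(60): heap contents = [60, 79]
push(50): heap contents = [50, 60, 79]
push(49): heap contents = [49, 50, 60, 79]
push(7): heap contents = [7, 49, 50, 60, 79]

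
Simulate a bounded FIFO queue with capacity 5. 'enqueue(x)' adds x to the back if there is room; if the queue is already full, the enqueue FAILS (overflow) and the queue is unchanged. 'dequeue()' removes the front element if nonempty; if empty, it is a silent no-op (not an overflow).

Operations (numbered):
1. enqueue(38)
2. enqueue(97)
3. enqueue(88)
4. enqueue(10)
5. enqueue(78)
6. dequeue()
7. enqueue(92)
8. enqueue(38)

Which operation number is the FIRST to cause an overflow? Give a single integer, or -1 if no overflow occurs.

Answer: 8

Derivation:
1. enqueue(38): size=1
2. enqueue(97): size=2
3. enqueue(88): size=3
4. enqueue(10): size=4
5. enqueue(78): size=5
6. dequeue(): size=4
7. enqueue(92): size=5
8. enqueue(38): size=5=cap → OVERFLOW (fail)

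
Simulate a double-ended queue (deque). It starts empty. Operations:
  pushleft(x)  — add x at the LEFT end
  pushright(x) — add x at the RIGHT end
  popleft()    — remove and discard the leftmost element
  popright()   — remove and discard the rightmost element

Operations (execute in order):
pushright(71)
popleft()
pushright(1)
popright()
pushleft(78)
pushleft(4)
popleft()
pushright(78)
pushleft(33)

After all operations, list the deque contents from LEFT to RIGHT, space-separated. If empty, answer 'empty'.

pushright(71): [71]
popleft(): []
pushright(1): [1]
popright(): []
pushleft(78): [78]
pushleft(4): [4, 78]
popleft(): [78]
pushright(78): [78, 78]
pushleft(33): [33, 78, 78]

Answer: 33 78 78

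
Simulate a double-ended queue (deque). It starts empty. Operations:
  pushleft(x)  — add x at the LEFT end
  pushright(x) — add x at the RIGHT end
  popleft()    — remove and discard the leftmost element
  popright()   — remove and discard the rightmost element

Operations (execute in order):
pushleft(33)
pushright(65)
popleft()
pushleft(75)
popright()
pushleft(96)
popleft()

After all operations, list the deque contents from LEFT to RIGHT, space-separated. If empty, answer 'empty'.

Answer: 75

Derivation:
pushleft(33): [33]
pushright(65): [33, 65]
popleft(): [65]
pushleft(75): [75, 65]
popright(): [75]
pushleft(96): [96, 75]
popleft(): [75]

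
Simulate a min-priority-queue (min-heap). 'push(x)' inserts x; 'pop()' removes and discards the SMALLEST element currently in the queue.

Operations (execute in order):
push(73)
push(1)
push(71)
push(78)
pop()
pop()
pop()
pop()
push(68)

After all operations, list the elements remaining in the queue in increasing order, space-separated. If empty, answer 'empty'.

Answer: 68

Derivation:
push(73): heap contents = [73]
push(1): heap contents = [1, 73]
push(71): heap contents = [1, 71, 73]
push(78): heap contents = [1, 71, 73, 78]
pop() → 1: heap contents = [71, 73, 78]
pop() → 71: heap contents = [73, 78]
pop() → 73: heap contents = [78]
pop() → 78: heap contents = []
push(68): heap contents = [68]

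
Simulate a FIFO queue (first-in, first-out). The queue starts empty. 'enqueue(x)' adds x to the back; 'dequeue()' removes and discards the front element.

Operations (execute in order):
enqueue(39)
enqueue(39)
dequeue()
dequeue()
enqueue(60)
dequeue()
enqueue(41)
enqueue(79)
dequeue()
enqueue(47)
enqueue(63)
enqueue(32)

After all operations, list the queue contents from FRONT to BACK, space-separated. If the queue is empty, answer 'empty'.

enqueue(39): [39]
enqueue(39): [39, 39]
dequeue(): [39]
dequeue(): []
enqueue(60): [60]
dequeue(): []
enqueue(41): [41]
enqueue(79): [41, 79]
dequeue(): [79]
enqueue(47): [79, 47]
enqueue(63): [79, 47, 63]
enqueue(32): [79, 47, 63, 32]

Answer: 79 47 63 32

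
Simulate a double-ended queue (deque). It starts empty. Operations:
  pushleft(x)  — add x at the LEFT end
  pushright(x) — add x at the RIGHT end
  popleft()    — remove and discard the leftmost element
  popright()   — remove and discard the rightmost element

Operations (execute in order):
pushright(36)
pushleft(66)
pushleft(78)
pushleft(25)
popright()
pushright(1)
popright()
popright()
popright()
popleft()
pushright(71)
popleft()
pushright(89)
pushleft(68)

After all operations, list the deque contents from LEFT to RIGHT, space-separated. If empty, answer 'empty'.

Answer: 68 89

Derivation:
pushright(36): [36]
pushleft(66): [66, 36]
pushleft(78): [78, 66, 36]
pushleft(25): [25, 78, 66, 36]
popright(): [25, 78, 66]
pushright(1): [25, 78, 66, 1]
popright(): [25, 78, 66]
popright(): [25, 78]
popright(): [25]
popleft(): []
pushright(71): [71]
popleft(): []
pushright(89): [89]
pushleft(68): [68, 89]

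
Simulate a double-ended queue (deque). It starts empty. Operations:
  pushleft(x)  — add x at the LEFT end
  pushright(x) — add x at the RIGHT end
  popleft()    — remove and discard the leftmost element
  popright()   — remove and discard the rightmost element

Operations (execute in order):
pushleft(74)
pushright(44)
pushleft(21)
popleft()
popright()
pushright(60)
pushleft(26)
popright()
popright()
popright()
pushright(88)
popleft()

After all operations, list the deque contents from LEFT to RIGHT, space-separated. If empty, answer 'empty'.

pushleft(74): [74]
pushright(44): [74, 44]
pushleft(21): [21, 74, 44]
popleft(): [74, 44]
popright(): [74]
pushright(60): [74, 60]
pushleft(26): [26, 74, 60]
popright(): [26, 74]
popright(): [26]
popright(): []
pushright(88): [88]
popleft(): []

Answer: empty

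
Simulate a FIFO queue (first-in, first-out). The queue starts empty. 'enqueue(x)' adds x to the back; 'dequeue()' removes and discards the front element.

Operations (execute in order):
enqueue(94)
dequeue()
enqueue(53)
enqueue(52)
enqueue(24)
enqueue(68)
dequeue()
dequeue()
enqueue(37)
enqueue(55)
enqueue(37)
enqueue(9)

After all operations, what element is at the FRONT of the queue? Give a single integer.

Answer: 24

Derivation:
enqueue(94): queue = [94]
dequeue(): queue = []
enqueue(53): queue = [53]
enqueue(52): queue = [53, 52]
enqueue(24): queue = [53, 52, 24]
enqueue(68): queue = [53, 52, 24, 68]
dequeue(): queue = [52, 24, 68]
dequeue(): queue = [24, 68]
enqueue(37): queue = [24, 68, 37]
enqueue(55): queue = [24, 68, 37, 55]
enqueue(37): queue = [24, 68, 37, 55, 37]
enqueue(9): queue = [24, 68, 37, 55, 37, 9]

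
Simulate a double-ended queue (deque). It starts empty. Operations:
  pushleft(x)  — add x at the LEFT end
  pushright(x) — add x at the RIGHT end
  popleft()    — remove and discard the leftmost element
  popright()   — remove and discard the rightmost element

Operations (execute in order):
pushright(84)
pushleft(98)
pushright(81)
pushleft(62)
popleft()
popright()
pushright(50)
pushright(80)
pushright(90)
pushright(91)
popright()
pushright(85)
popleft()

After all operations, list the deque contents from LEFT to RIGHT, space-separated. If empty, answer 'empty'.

Answer: 84 50 80 90 85

Derivation:
pushright(84): [84]
pushleft(98): [98, 84]
pushright(81): [98, 84, 81]
pushleft(62): [62, 98, 84, 81]
popleft(): [98, 84, 81]
popright(): [98, 84]
pushright(50): [98, 84, 50]
pushright(80): [98, 84, 50, 80]
pushright(90): [98, 84, 50, 80, 90]
pushright(91): [98, 84, 50, 80, 90, 91]
popright(): [98, 84, 50, 80, 90]
pushright(85): [98, 84, 50, 80, 90, 85]
popleft(): [84, 50, 80, 90, 85]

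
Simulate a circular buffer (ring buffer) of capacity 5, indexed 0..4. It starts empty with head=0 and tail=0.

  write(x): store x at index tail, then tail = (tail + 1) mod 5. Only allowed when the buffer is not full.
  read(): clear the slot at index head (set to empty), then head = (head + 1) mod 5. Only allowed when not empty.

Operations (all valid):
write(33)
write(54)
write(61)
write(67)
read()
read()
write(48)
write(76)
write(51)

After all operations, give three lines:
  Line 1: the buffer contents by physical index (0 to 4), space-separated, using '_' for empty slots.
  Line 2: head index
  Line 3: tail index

Answer: 76 51 61 67 48
2
2

Derivation:
write(33): buf=[33 _ _ _ _], head=0, tail=1, size=1
write(54): buf=[33 54 _ _ _], head=0, tail=2, size=2
write(61): buf=[33 54 61 _ _], head=0, tail=3, size=3
write(67): buf=[33 54 61 67 _], head=0, tail=4, size=4
read(): buf=[_ 54 61 67 _], head=1, tail=4, size=3
read(): buf=[_ _ 61 67 _], head=2, tail=4, size=2
write(48): buf=[_ _ 61 67 48], head=2, tail=0, size=3
write(76): buf=[76 _ 61 67 48], head=2, tail=1, size=4
write(51): buf=[76 51 61 67 48], head=2, tail=2, size=5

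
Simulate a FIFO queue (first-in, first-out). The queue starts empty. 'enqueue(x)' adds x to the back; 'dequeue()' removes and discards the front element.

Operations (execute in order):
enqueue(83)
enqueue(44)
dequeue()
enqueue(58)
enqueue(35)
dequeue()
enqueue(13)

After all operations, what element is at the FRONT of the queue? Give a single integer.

enqueue(83): queue = [83]
enqueue(44): queue = [83, 44]
dequeue(): queue = [44]
enqueue(58): queue = [44, 58]
enqueue(35): queue = [44, 58, 35]
dequeue(): queue = [58, 35]
enqueue(13): queue = [58, 35, 13]

Answer: 58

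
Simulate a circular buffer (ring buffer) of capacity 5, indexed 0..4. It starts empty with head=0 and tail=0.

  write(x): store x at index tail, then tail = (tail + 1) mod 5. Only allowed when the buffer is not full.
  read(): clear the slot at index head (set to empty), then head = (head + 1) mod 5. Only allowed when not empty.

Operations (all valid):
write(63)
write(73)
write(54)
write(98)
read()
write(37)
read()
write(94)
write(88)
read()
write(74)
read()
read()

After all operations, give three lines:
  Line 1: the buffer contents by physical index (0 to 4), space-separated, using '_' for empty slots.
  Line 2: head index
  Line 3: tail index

Answer: 94 88 74 _ _
0
3

Derivation:
write(63): buf=[63 _ _ _ _], head=0, tail=1, size=1
write(73): buf=[63 73 _ _ _], head=0, tail=2, size=2
write(54): buf=[63 73 54 _ _], head=0, tail=3, size=3
write(98): buf=[63 73 54 98 _], head=0, tail=4, size=4
read(): buf=[_ 73 54 98 _], head=1, tail=4, size=3
write(37): buf=[_ 73 54 98 37], head=1, tail=0, size=4
read(): buf=[_ _ 54 98 37], head=2, tail=0, size=3
write(94): buf=[94 _ 54 98 37], head=2, tail=1, size=4
write(88): buf=[94 88 54 98 37], head=2, tail=2, size=5
read(): buf=[94 88 _ 98 37], head=3, tail=2, size=4
write(74): buf=[94 88 74 98 37], head=3, tail=3, size=5
read(): buf=[94 88 74 _ 37], head=4, tail=3, size=4
read(): buf=[94 88 74 _ _], head=0, tail=3, size=3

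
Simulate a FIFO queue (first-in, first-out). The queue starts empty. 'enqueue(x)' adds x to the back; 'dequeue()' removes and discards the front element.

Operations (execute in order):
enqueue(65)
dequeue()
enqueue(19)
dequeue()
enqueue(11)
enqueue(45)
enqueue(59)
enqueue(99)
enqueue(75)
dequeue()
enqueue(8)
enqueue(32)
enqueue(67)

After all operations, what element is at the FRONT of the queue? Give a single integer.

enqueue(65): queue = [65]
dequeue(): queue = []
enqueue(19): queue = [19]
dequeue(): queue = []
enqueue(11): queue = [11]
enqueue(45): queue = [11, 45]
enqueue(59): queue = [11, 45, 59]
enqueue(99): queue = [11, 45, 59, 99]
enqueue(75): queue = [11, 45, 59, 99, 75]
dequeue(): queue = [45, 59, 99, 75]
enqueue(8): queue = [45, 59, 99, 75, 8]
enqueue(32): queue = [45, 59, 99, 75, 8, 32]
enqueue(67): queue = [45, 59, 99, 75, 8, 32, 67]

Answer: 45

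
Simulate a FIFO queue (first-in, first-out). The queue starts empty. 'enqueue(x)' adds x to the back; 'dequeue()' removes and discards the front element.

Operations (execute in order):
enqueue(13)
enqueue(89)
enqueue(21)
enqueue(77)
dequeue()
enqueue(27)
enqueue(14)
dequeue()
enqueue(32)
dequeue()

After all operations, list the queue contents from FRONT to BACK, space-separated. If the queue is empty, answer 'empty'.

Answer: 77 27 14 32

Derivation:
enqueue(13): [13]
enqueue(89): [13, 89]
enqueue(21): [13, 89, 21]
enqueue(77): [13, 89, 21, 77]
dequeue(): [89, 21, 77]
enqueue(27): [89, 21, 77, 27]
enqueue(14): [89, 21, 77, 27, 14]
dequeue(): [21, 77, 27, 14]
enqueue(32): [21, 77, 27, 14, 32]
dequeue(): [77, 27, 14, 32]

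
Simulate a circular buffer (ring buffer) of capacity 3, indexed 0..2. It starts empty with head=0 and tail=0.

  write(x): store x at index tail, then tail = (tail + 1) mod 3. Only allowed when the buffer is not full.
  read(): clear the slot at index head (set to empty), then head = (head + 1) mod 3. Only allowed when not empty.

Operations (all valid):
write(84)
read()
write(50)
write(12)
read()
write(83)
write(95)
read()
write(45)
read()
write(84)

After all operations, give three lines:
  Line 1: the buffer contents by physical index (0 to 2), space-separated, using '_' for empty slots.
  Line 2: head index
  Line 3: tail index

write(84): buf=[84 _ _], head=0, tail=1, size=1
read(): buf=[_ _ _], head=1, tail=1, size=0
write(50): buf=[_ 50 _], head=1, tail=2, size=1
write(12): buf=[_ 50 12], head=1, tail=0, size=2
read(): buf=[_ _ 12], head=2, tail=0, size=1
write(83): buf=[83 _ 12], head=2, tail=1, size=2
write(95): buf=[83 95 12], head=2, tail=2, size=3
read(): buf=[83 95 _], head=0, tail=2, size=2
write(45): buf=[83 95 45], head=0, tail=0, size=3
read(): buf=[_ 95 45], head=1, tail=0, size=2
write(84): buf=[84 95 45], head=1, tail=1, size=3

Answer: 84 95 45
1
1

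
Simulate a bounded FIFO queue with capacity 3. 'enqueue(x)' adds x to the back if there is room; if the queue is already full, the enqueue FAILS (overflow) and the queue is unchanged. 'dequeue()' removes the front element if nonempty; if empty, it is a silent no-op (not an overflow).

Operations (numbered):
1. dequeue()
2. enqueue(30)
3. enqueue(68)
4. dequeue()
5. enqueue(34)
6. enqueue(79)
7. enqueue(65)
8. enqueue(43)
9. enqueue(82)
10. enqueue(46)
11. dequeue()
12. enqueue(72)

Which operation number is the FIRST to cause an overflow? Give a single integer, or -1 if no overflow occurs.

Answer: 7

Derivation:
1. dequeue(): empty, no-op, size=0
2. enqueue(30): size=1
3. enqueue(68): size=2
4. dequeue(): size=1
5. enqueue(34): size=2
6. enqueue(79): size=3
7. enqueue(65): size=3=cap → OVERFLOW (fail)
8. enqueue(43): size=3=cap → OVERFLOW (fail)
9. enqueue(82): size=3=cap → OVERFLOW (fail)
10. enqueue(46): size=3=cap → OVERFLOW (fail)
11. dequeue(): size=2
12. enqueue(72): size=3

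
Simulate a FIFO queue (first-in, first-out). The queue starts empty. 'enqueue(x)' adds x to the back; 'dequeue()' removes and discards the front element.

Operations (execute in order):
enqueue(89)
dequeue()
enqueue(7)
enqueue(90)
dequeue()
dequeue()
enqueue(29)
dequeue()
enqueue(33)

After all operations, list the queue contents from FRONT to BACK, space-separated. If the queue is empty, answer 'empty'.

enqueue(89): [89]
dequeue(): []
enqueue(7): [7]
enqueue(90): [7, 90]
dequeue(): [90]
dequeue(): []
enqueue(29): [29]
dequeue(): []
enqueue(33): [33]

Answer: 33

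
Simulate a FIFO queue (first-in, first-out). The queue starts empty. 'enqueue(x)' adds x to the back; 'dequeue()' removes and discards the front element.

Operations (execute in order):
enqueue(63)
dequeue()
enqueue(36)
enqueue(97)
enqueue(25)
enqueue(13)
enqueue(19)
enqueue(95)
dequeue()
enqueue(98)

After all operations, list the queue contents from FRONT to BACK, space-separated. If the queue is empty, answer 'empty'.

Answer: 97 25 13 19 95 98

Derivation:
enqueue(63): [63]
dequeue(): []
enqueue(36): [36]
enqueue(97): [36, 97]
enqueue(25): [36, 97, 25]
enqueue(13): [36, 97, 25, 13]
enqueue(19): [36, 97, 25, 13, 19]
enqueue(95): [36, 97, 25, 13, 19, 95]
dequeue(): [97, 25, 13, 19, 95]
enqueue(98): [97, 25, 13, 19, 95, 98]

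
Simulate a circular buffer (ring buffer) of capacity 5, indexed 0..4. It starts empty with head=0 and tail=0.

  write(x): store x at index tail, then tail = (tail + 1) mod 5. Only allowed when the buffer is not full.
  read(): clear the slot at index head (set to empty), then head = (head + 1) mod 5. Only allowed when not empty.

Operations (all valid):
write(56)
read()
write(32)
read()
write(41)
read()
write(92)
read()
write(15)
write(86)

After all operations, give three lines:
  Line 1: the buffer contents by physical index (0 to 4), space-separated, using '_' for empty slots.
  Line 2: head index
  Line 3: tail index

write(56): buf=[56 _ _ _ _], head=0, tail=1, size=1
read(): buf=[_ _ _ _ _], head=1, tail=1, size=0
write(32): buf=[_ 32 _ _ _], head=1, tail=2, size=1
read(): buf=[_ _ _ _ _], head=2, tail=2, size=0
write(41): buf=[_ _ 41 _ _], head=2, tail=3, size=1
read(): buf=[_ _ _ _ _], head=3, tail=3, size=0
write(92): buf=[_ _ _ 92 _], head=3, tail=4, size=1
read(): buf=[_ _ _ _ _], head=4, tail=4, size=0
write(15): buf=[_ _ _ _ 15], head=4, tail=0, size=1
write(86): buf=[86 _ _ _ 15], head=4, tail=1, size=2

Answer: 86 _ _ _ 15
4
1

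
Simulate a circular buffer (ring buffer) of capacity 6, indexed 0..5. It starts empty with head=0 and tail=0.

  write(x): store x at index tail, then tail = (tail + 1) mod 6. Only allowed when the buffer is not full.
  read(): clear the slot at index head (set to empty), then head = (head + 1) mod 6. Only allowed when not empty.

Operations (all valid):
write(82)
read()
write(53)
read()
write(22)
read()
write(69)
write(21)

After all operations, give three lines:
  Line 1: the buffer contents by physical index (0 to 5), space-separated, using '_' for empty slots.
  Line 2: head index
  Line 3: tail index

Answer: _ _ _ 69 21 _
3
5

Derivation:
write(82): buf=[82 _ _ _ _ _], head=0, tail=1, size=1
read(): buf=[_ _ _ _ _ _], head=1, tail=1, size=0
write(53): buf=[_ 53 _ _ _ _], head=1, tail=2, size=1
read(): buf=[_ _ _ _ _ _], head=2, tail=2, size=0
write(22): buf=[_ _ 22 _ _ _], head=2, tail=3, size=1
read(): buf=[_ _ _ _ _ _], head=3, tail=3, size=0
write(69): buf=[_ _ _ 69 _ _], head=3, tail=4, size=1
write(21): buf=[_ _ _ 69 21 _], head=3, tail=5, size=2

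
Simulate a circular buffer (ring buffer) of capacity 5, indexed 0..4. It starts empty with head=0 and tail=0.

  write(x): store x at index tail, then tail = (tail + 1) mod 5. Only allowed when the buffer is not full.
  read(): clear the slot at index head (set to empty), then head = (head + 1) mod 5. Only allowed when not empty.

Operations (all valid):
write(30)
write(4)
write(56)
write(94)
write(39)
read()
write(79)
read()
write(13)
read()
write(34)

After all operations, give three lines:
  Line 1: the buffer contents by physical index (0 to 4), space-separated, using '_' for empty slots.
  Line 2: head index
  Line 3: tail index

write(30): buf=[30 _ _ _ _], head=0, tail=1, size=1
write(4): buf=[30 4 _ _ _], head=0, tail=2, size=2
write(56): buf=[30 4 56 _ _], head=0, tail=3, size=3
write(94): buf=[30 4 56 94 _], head=0, tail=4, size=4
write(39): buf=[30 4 56 94 39], head=0, tail=0, size=5
read(): buf=[_ 4 56 94 39], head=1, tail=0, size=4
write(79): buf=[79 4 56 94 39], head=1, tail=1, size=5
read(): buf=[79 _ 56 94 39], head=2, tail=1, size=4
write(13): buf=[79 13 56 94 39], head=2, tail=2, size=5
read(): buf=[79 13 _ 94 39], head=3, tail=2, size=4
write(34): buf=[79 13 34 94 39], head=3, tail=3, size=5

Answer: 79 13 34 94 39
3
3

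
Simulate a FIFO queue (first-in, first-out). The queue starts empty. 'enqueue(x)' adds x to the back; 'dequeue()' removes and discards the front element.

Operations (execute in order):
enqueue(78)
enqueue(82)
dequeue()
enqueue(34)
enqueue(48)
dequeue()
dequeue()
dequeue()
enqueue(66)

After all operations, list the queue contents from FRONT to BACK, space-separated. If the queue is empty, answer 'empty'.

Answer: 66

Derivation:
enqueue(78): [78]
enqueue(82): [78, 82]
dequeue(): [82]
enqueue(34): [82, 34]
enqueue(48): [82, 34, 48]
dequeue(): [34, 48]
dequeue(): [48]
dequeue(): []
enqueue(66): [66]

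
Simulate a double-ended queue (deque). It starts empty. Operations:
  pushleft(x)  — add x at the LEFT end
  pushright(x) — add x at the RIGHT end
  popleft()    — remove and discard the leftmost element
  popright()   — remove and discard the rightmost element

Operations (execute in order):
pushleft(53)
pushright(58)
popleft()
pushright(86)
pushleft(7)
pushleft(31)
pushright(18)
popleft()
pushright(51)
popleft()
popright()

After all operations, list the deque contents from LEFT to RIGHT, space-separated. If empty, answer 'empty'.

pushleft(53): [53]
pushright(58): [53, 58]
popleft(): [58]
pushright(86): [58, 86]
pushleft(7): [7, 58, 86]
pushleft(31): [31, 7, 58, 86]
pushright(18): [31, 7, 58, 86, 18]
popleft(): [7, 58, 86, 18]
pushright(51): [7, 58, 86, 18, 51]
popleft(): [58, 86, 18, 51]
popright(): [58, 86, 18]

Answer: 58 86 18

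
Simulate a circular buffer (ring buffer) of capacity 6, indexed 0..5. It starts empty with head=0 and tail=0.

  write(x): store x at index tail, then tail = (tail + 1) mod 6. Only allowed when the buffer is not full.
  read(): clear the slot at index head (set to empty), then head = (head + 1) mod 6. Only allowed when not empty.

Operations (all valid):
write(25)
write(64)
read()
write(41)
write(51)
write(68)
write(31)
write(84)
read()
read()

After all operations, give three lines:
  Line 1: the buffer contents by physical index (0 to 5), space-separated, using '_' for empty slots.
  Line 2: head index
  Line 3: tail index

write(25): buf=[25 _ _ _ _ _], head=0, tail=1, size=1
write(64): buf=[25 64 _ _ _ _], head=0, tail=2, size=2
read(): buf=[_ 64 _ _ _ _], head=1, tail=2, size=1
write(41): buf=[_ 64 41 _ _ _], head=1, tail=3, size=2
write(51): buf=[_ 64 41 51 _ _], head=1, tail=4, size=3
write(68): buf=[_ 64 41 51 68 _], head=1, tail=5, size=4
write(31): buf=[_ 64 41 51 68 31], head=1, tail=0, size=5
write(84): buf=[84 64 41 51 68 31], head=1, tail=1, size=6
read(): buf=[84 _ 41 51 68 31], head=2, tail=1, size=5
read(): buf=[84 _ _ 51 68 31], head=3, tail=1, size=4

Answer: 84 _ _ 51 68 31
3
1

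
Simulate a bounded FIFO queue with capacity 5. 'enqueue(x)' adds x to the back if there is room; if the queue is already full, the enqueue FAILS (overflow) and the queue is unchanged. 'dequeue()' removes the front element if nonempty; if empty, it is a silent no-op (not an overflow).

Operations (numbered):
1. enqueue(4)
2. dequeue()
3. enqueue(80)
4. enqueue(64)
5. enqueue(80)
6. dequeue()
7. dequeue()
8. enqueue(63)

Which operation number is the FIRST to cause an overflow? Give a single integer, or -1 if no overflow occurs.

Answer: -1

Derivation:
1. enqueue(4): size=1
2. dequeue(): size=0
3. enqueue(80): size=1
4. enqueue(64): size=2
5. enqueue(80): size=3
6. dequeue(): size=2
7. dequeue(): size=1
8. enqueue(63): size=2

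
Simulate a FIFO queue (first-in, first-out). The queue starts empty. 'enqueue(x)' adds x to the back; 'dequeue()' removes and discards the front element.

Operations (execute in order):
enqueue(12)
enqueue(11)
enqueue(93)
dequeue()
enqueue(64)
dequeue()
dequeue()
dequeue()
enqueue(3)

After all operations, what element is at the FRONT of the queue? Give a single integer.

enqueue(12): queue = [12]
enqueue(11): queue = [12, 11]
enqueue(93): queue = [12, 11, 93]
dequeue(): queue = [11, 93]
enqueue(64): queue = [11, 93, 64]
dequeue(): queue = [93, 64]
dequeue(): queue = [64]
dequeue(): queue = []
enqueue(3): queue = [3]

Answer: 3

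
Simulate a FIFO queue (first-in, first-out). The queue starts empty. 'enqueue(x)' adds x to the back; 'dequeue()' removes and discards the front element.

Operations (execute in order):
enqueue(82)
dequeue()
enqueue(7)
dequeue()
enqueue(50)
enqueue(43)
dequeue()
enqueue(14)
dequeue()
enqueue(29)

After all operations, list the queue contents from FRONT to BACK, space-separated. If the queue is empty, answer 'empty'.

enqueue(82): [82]
dequeue(): []
enqueue(7): [7]
dequeue(): []
enqueue(50): [50]
enqueue(43): [50, 43]
dequeue(): [43]
enqueue(14): [43, 14]
dequeue(): [14]
enqueue(29): [14, 29]

Answer: 14 29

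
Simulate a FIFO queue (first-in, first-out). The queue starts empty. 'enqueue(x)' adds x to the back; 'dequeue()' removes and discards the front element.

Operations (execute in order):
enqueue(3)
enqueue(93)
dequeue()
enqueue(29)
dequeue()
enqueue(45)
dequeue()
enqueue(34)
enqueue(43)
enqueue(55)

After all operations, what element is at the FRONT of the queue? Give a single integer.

enqueue(3): queue = [3]
enqueue(93): queue = [3, 93]
dequeue(): queue = [93]
enqueue(29): queue = [93, 29]
dequeue(): queue = [29]
enqueue(45): queue = [29, 45]
dequeue(): queue = [45]
enqueue(34): queue = [45, 34]
enqueue(43): queue = [45, 34, 43]
enqueue(55): queue = [45, 34, 43, 55]

Answer: 45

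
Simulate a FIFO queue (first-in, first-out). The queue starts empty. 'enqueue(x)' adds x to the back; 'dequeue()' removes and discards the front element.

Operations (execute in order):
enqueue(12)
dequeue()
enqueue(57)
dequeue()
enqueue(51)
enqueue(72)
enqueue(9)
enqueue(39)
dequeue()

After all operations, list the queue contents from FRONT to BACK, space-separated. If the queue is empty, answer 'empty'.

enqueue(12): [12]
dequeue(): []
enqueue(57): [57]
dequeue(): []
enqueue(51): [51]
enqueue(72): [51, 72]
enqueue(9): [51, 72, 9]
enqueue(39): [51, 72, 9, 39]
dequeue(): [72, 9, 39]

Answer: 72 9 39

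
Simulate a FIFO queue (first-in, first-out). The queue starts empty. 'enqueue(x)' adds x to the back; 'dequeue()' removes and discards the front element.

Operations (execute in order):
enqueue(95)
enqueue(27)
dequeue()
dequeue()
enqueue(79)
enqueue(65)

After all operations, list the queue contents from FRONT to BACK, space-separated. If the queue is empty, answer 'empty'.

enqueue(95): [95]
enqueue(27): [95, 27]
dequeue(): [27]
dequeue(): []
enqueue(79): [79]
enqueue(65): [79, 65]

Answer: 79 65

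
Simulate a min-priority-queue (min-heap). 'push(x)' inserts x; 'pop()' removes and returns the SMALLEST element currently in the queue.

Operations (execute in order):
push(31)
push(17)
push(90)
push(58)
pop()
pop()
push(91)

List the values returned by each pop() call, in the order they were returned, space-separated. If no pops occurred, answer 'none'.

Answer: 17 31

Derivation:
push(31): heap contents = [31]
push(17): heap contents = [17, 31]
push(90): heap contents = [17, 31, 90]
push(58): heap contents = [17, 31, 58, 90]
pop() → 17: heap contents = [31, 58, 90]
pop() → 31: heap contents = [58, 90]
push(91): heap contents = [58, 90, 91]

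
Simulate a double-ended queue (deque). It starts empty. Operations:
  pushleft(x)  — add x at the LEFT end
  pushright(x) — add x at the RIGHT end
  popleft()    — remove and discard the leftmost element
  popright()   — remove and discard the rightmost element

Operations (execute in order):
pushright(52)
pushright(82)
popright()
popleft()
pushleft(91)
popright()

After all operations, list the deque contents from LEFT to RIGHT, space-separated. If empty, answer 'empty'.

pushright(52): [52]
pushright(82): [52, 82]
popright(): [52]
popleft(): []
pushleft(91): [91]
popright(): []

Answer: empty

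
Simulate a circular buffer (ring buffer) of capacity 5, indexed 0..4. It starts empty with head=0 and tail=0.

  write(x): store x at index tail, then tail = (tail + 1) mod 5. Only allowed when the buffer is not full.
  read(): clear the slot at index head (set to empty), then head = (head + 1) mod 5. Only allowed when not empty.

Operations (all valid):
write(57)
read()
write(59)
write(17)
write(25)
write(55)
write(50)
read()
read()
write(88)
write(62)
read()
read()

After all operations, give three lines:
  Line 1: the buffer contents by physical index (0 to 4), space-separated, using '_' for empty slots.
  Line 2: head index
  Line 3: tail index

write(57): buf=[57 _ _ _ _], head=0, tail=1, size=1
read(): buf=[_ _ _ _ _], head=1, tail=1, size=0
write(59): buf=[_ 59 _ _ _], head=1, tail=2, size=1
write(17): buf=[_ 59 17 _ _], head=1, tail=3, size=2
write(25): buf=[_ 59 17 25 _], head=1, tail=4, size=3
write(55): buf=[_ 59 17 25 55], head=1, tail=0, size=4
write(50): buf=[50 59 17 25 55], head=1, tail=1, size=5
read(): buf=[50 _ 17 25 55], head=2, tail=1, size=4
read(): buf=[50 _ _ 25 55], head=3, tail=1, size=3
write(88): buf=[50 88 _ 25 55], head=3, tail=2, size=4
write(62): buf=[50 88 62 25 55], head=3, tail=3, size=5
read(): buf=[50 88 62 _ 55], head=4, tail=3, size=4
read(): buf=[50 88 62 _ _], head=0, tail=3, size=3

Answer: 50 88 62 _ _
0
3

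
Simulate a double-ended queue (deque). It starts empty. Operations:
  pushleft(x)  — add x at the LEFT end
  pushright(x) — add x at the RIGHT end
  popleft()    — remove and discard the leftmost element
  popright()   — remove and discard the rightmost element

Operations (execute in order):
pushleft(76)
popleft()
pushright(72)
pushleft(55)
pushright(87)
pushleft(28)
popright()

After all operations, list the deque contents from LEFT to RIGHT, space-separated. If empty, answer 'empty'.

pushleft(76): [76]
popleft(): []
pushright(72): [72]
pushleft(55): [55, 72]
pushright(87): [55, 72, 87]
pushleft(28): [28, 55, 72, 87]
popright(): [28, 55, 72]

Answer: 28 55 72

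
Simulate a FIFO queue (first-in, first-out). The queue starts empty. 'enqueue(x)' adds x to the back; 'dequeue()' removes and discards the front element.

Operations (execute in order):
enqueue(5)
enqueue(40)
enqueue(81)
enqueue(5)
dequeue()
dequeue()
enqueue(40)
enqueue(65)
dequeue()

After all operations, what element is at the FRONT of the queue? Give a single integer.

Answer: 5

Derivation:
enqueue(5): queue = [5]
enqueue(40): queue = [5, 40]
enqueue(81): queue = [5, 40, 81]
enqueue(5): queue = [5, 40, 81, 5]
dequeue(): queue = [40, 81, 5]
dequeue(): queue = [81, 5]
enqueue(40): queue = [81, 5, 40]
enqueue(65): queue = [81, 5, 40, 65]
dequeue(): queue = [5, 40, 65]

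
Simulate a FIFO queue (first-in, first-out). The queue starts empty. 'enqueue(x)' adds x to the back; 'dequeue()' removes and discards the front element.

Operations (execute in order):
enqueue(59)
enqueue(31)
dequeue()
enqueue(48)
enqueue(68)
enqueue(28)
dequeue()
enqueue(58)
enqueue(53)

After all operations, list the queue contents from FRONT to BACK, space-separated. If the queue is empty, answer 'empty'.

enqueue(59): [59]
enqueue(31): [59, 31]
dequeue(): [31]
enqueue(48): [31, 48]
enqueue(68): [31, 48, 68]
enqueue(28): [31, 48, 68, 28]
dequeue(): [48, 68, 28]
enqueue(58): [48, 68, 28, 58]
enqueue(53): [48, 68, 28, 58, 53]

Answer: 48 68 28 58 53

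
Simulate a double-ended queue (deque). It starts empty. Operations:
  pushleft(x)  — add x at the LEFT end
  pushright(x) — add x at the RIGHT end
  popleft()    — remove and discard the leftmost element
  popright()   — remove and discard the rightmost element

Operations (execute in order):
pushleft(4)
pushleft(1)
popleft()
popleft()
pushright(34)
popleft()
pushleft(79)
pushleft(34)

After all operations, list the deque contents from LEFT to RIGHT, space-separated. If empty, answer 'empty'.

Answer: 34 79

Derivation:
pushleft(4): [4]
pushleft(1): [1, 4]
popleft(): [4]
popleft(): []
pushright(34): [34]
popleft(): []
pushleft(79): [79]
pushleft(34): [34, 79]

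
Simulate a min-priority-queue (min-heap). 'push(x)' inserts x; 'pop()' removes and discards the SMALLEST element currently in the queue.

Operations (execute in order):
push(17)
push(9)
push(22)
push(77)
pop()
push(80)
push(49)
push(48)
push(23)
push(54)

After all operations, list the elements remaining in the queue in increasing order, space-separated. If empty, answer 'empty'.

Answer: 17 22 23 48 49 54 77 80

Derivation:
push(17): heap contents = [17]
push(9): heap contents = [9, 17]
push(22): heap contents = [9, 17, 22]
push(77): heap contents = [9, 17, 22, 77]
pop() → 9: heap contents = [17, 22, 77]
push(80): heap contents = [17, 22, 77, 80]
push(49): heap contents = [17, 22, 49, 77, 80]
push(48): heap contents = [17, 22, 48, 49, 77, 80]
push(23): heap contents = [17, 22, 23, 48, 49, 77, 80]
push(54): heap contents = [17, 22, 23, 48, 49, 54, 77, 80]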